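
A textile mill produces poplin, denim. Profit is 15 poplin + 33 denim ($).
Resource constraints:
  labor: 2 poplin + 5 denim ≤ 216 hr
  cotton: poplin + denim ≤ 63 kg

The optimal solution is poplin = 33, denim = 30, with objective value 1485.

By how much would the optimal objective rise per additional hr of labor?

6

Both labor and cotton are binding at x*.
From A_Bᵀ y = c: 2·y_labor + 1·y_cotton = 15; 5·y_labor + 1·y_cotton = 33.
→ y_labor = 6 and y_cotton = 3.
Shadow price of labor = 6.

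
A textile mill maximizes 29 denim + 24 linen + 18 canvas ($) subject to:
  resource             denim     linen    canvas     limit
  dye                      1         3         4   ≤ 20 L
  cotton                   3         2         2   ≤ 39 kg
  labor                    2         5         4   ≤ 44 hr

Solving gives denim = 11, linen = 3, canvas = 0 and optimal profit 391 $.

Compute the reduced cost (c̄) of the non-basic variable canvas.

-8

At the optimum: dye uses 20 of 20 (binding); cotton uses 39 of 39 (binding); labor uses 37 of 44 (slack = 7).
Since labor is not tight, its dual is 0.
The binding rows give the dual system: 1·y_dye + 3·y_cotton = 29 and 3·y_dye + 2·y_cotton = 24.
This yields shadow prices y_dye = 2, y_cotton = 9.
Reduced cost of canvas: c₃ − yᵀa₃ = 18 − (2·4 + 9·2) = 18 − 26 = -8.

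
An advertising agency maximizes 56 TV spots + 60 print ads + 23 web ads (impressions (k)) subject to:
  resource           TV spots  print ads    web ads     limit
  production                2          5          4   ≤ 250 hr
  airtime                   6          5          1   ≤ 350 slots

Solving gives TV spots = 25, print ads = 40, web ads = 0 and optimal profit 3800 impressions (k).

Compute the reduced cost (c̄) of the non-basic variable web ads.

-1

Check each constraint at x*: production 250/250 (tight); airtime 350/350 (tight).
Dual feasibility on the basic columns requires 2·y_production + 6·y_airtime = 56, 5·y_production + 5·y_airtime = 60.
This yields shadow prices y_production = 4, y_airtime = 8.
Reduced cost of web ads: c₃ − yᵀa₃ = 23 − (4·4 + 8·1) = 23 − 24 = -1.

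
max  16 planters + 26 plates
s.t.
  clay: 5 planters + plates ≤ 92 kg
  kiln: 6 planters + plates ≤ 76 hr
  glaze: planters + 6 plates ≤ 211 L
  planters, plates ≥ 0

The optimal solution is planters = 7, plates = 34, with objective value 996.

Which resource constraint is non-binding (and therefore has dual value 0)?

clay: 69/92 (slack 23)
kiln: 76/76 (binding)
glaze: 211/211 (binding)
By complementary slackness, a constraint with positive slack has shadow price 0 → clay.

clay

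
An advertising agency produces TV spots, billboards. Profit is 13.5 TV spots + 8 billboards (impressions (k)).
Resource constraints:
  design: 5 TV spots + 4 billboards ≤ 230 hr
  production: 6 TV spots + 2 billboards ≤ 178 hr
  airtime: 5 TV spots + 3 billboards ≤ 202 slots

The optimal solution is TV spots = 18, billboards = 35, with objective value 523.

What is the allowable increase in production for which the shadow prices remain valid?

Binding constraints: design, production. The basis is B = [[5,4],[6,2]] with det -14.
Per unit increase in production, x* moves by d = (0.2857, -0.3571).
The basis stays optimal until airtime becomes binding; allowable increase = 19.6 hr.

19.6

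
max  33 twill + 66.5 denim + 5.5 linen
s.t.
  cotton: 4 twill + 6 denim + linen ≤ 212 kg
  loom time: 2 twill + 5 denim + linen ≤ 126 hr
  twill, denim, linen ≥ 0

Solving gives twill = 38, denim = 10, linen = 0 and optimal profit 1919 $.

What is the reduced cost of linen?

-7

Both cotton and loom time are binding at x*.
From A_Bᵀ y = c: 4·y_cotton + 2·y_loom time = 33; 6·y_cotton + 5·y_loom time = 66.5.
Solving: y_cotton = 4, y_loom time = 8.5.
Reduced cost of linen: c₃ − yᵀa₃ = 5.5 − (4·1 + 8.5·1) = 5.5 − 12.5 = -7.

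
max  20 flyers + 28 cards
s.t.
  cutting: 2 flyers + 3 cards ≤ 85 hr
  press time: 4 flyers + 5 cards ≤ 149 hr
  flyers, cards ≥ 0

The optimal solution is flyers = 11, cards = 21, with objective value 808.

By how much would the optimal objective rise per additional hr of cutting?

6

At the optimum: cutting uses 85 of 85 (binding); press time uses 149 of 149 (binding).
The binding rows give the dual system: 2·y_cutting + 4·y_press time = 20 and 3·y_cutting + 5·y_press time = 28.
Solving: y_cutting = 6, y_press time = 2.
Shadow price of cutting = 6.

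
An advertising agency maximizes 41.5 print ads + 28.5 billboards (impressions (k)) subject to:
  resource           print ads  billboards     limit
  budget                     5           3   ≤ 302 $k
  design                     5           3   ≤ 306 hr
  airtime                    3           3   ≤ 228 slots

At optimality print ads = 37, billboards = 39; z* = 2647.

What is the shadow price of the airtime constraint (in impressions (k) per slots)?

Binding: budget and airtime. Non-binding: design (4 unused).
By complementary slackness, y = 0 for the non-binding constraint.
Dual feasibility on the basic columns requires 5·y_budget + 3·y_airtime = 41.5, 3·y_budget + 3·y_airtime = 28.5.
→ y_budget = 6.5 and y_airtime = 3.
Shadow price of airtime = 3.

3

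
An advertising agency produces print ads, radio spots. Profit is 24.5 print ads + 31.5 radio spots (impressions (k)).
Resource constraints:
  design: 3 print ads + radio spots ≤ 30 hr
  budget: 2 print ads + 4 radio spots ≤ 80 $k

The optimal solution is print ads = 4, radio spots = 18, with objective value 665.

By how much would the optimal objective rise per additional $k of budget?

Check each constraint at x*: design 30/30 (tight); budget 80/80 (tight).
From A_Bᵀ y = c: 3·y_design + 2·y_budget = 24.5; 1·y_design + 4·y_budget = 31.5.
→ y_design = 3.5 and y_budget = 7.
Shadow price of budget = 7.

7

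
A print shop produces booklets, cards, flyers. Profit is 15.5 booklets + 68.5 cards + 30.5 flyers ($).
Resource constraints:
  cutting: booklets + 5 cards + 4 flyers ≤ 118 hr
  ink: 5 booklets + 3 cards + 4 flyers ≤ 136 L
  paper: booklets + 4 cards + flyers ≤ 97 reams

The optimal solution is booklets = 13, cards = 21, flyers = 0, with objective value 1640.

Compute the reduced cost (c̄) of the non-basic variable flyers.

-4.5

Binding: cutting and paper. Non-binding: ink (8 unused).
Since ink is not tight, its dual is 0.
The binding rows give the dual system: 1·y_cutting + 1·y_paper = 15.5 and 5·y_cutting + 4·y_paper = 68.5.
→ y_cutting = 6.5 and y_paper = 9.
Reduced cost of flyers: c₃ − yᵀa₃ = 30.5 − (6.5·4 + 9·1) = 30.5 − 35 = -4.5.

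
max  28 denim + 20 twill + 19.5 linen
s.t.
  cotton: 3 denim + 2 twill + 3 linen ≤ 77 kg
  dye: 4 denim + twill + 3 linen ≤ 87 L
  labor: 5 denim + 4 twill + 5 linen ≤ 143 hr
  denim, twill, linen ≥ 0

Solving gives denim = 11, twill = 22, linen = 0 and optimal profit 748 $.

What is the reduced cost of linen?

-8.5

Binding: cotton and labor. Non-binding: dye (21 unused).
By complementary slackness, y = 0 for the non-binding constraint.
The binding rows give the dual system: 3·y_cotton + 5·y_labor = 28 and 2·y_cotton + 4·y_labor = 20.
This yields shadow prices y_cotton = 6, y_labor = 2.
Reduced cost of linen: c₃ − yᵀa₃ = 19.5 − (6·3 + 2·5) = 19.5 − 28 = -8.5.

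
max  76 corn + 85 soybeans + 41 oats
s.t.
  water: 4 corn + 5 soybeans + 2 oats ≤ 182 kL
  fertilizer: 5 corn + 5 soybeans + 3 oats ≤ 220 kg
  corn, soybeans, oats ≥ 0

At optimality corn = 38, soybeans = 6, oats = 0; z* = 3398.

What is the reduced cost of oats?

Both water and fertilizer are binding at x*.
Dual feasibility on the basic columns requires 4·y_water + 5·y_fertilizer = 76, 5·y_water + 5·y_fertilizer = 85.
This yields shadow prices y_water = 9, y_fertilizer = 8.
Reduced cost of oats: c₃ − yᵀa₃ = 41 − (9·2 + 8·3) = 41 − 42 = -1.

-1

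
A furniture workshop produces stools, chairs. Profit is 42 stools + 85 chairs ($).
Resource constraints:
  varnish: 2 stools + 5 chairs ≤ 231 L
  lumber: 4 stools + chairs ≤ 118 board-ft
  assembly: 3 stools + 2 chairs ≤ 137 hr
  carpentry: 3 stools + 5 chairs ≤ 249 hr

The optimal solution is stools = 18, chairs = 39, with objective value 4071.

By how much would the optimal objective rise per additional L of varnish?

Binding: varnish and carpentry. Non-binding: lumber (7 unused), assembly (5 unused).
Slack constraints have shadow price 0 (complementary slackness).
Dual feasibility on the basic columns requires 2·y_varnish + 3·y_carpentry = 42, 5·y_varnish + 5·y_carpentry = 85.
This yields shadow prices y_varnish = 9, y_carpentry = 8.
Shadow price of varnish = 9.

9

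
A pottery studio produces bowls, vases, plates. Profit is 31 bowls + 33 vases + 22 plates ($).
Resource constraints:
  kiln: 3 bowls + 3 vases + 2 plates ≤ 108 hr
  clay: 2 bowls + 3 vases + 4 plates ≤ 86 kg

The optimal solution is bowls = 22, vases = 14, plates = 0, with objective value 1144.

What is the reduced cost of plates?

Both kiln and clay are binding at x*.
Dual feasibility on the basic columns requires 3·y_kiln + 2·y_clay = 31, 3·y_kiln + 3·y_clay = 33.
Solving: y_kiln = 9, y_clay = 2.
Reduced cost of plates: c₃ − yᵀa₃ = 22 − (9·2 + 2·4) = 22 − 26 = -4.

-4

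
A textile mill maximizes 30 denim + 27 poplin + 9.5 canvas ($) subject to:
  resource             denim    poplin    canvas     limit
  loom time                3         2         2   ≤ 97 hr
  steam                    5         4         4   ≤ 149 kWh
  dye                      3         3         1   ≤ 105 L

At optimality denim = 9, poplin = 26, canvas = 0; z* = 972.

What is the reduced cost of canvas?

-7.5

At the optimum: loom time uses 79 of 97 (slack = 18); steam uses 149 of 149 (binding); dye uses 105 of 105 (binding).
Since loom time is not tight, its dual is 0.
From A_Bᵀ y = c: 5·y_steam + 3·y_dye = 30; 4·y_steam + 3·y_dye = 27.
Solving: y_steam = 3, y_dye = 5.
Reduced cost of canvas: c₃ − yᵀa₃ = 9.5 − (3·4 + 5·1) = 9.5 − 17 = -7.5.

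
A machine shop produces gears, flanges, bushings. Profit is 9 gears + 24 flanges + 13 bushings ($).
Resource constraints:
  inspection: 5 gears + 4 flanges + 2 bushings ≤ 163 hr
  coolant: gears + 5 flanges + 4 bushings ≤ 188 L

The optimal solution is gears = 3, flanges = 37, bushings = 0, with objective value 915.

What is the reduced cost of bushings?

-5

Both inspection and coolant are binding at x*.
The binding rows give the dual system: 5·y_inspection + 1·y_coolant = 9 and 4·y_inspection + 5·y_coolant = 24.
Solving: y_inspection = 1, y_coolant = 4.
Reduced cost of bushings: c₃ − yᵀa₃ = 13 − (1·2 + 4·4) = 13 − 18 = -5.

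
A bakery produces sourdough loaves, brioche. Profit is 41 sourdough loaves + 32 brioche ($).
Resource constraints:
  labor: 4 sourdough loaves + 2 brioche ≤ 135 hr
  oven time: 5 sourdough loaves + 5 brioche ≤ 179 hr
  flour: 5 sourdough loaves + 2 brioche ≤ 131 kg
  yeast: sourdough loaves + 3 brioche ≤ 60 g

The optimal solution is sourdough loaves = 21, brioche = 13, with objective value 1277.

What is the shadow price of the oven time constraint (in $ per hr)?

0

At the optimum: labor uses 110 of 135 (slack = 25); oven time uses 170 of 179 (slack = 9); flour uses 131 of 131 (binding); yeast uses 60 of 60 (binding).
By complementary slackness, y = 0 for the non-binding constraints.
From A_Bᵀ y = c: 5·y_flour + 1·y_yeast = 41; 2·y_flour + 3·y_yeast = 32.
→ y_flour = 7 and y_yeast = 6.
Shadow price of oven time = 0.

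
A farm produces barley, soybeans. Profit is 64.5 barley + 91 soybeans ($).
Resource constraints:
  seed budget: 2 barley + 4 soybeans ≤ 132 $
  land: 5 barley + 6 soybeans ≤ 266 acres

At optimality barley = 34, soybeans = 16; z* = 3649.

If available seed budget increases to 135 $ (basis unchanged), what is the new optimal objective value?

3674.5

Check each constraint at x*: seed budget 132/132 (tight); land 266/266 (tight).
The binding rows give the dual system: 2·y_seed budget + 5·y_land = 64.5 and 4·y_seed budget + 6·y_land = 91.
Solving: y_seed budget = 8.5, y_land = 9.5.
Δz = y_seed budget·Δb = 8.5 × (3) = 25.5, so new z* = 3649 + 25.5 = 3674.5.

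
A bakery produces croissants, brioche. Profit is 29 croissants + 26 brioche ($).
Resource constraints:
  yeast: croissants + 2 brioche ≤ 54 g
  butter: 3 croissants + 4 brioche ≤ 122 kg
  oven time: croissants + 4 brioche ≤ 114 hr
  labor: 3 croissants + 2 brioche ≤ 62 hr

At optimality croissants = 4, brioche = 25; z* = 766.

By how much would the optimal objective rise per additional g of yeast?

5

Binding: yeast and labor. Non-binding: butter (10 unused), oven time (10 unused).
Since butter, oven time are not tight, their duals are 0.
The binding rows give the dual system: 1·y_yeast + 3·y_labor = 29 and 2·y_yeast + 2·y_labor = 26.
Solving: y_yeast = 5, y_labor = 8.
Shadow price of yeast = 5.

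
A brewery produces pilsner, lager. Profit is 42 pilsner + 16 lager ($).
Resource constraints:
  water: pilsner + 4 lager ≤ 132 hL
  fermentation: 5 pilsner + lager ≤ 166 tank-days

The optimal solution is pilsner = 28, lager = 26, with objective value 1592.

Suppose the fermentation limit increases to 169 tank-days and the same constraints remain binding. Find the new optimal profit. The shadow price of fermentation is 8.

1616

Δb = 3, so new z* = 1592 + (8)·(3) = 1592 + 24 = 1616.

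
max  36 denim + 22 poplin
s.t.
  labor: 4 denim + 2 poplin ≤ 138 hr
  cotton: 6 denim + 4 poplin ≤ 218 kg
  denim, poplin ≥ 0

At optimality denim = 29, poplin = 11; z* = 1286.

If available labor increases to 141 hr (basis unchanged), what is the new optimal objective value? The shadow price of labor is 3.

Δb = 3, so new z* = 1286 + (3)·(3) = 1286 + 9 = 1295.

1295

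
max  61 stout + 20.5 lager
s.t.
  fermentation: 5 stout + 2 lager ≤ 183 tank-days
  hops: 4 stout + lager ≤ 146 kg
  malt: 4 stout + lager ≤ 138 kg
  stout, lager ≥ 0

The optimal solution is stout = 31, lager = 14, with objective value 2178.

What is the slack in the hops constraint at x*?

hops used = 4·31 + 1·14 = 138; slack = 146 − 138 = 8.

8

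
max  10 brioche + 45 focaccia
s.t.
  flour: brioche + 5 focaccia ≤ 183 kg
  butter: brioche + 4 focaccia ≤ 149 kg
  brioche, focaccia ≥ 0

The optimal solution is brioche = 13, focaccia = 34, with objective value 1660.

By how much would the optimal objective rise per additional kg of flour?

5

Both flour and butter are binding at x*.
From A_Bᵀ y = c: 1·y_flour + 1·y_butter = 10; 5·y_flour + 4·y_butter = 45.
Solving: y_flour = 5, y_butter = 5.
Shadow price of flour = 5.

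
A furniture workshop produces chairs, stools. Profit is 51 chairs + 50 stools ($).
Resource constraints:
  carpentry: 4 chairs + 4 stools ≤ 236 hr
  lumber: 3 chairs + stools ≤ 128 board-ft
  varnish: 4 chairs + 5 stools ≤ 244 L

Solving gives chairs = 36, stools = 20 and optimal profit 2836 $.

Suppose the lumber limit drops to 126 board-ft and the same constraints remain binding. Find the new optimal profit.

2826

At the optimum: carpentry uses 224 of 236 (slack = 12); lumber uses 128 of 128 (binding); varnish uses 244 of 244 (binding).
Since carpentry is not tight, its dual is 0.
The binding rows give the dual system: 3·y_lumber + 4·y_varnish = 51 and 1·y_lumber + 5·y_varnish = 50.
→ y_lumber = 5 and y_varnish = 9.
Δz = y_lumber·Δb = 5 × (-2) = -10, so new z* = 2836 − 10 = 2826.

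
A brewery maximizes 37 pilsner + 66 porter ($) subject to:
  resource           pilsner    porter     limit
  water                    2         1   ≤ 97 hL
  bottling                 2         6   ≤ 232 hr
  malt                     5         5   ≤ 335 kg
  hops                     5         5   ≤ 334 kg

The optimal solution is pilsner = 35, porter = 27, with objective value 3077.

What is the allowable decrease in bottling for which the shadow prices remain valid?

Binding constraints: water, bottling. The basis is B = [[2,1],[2,6]] with det 10.
Per unit decrease in bottling, x* moves by d = (0.1, -0.2).
The basis stays optimal until porter reaches 0; allowable decrease = 135 hr.

135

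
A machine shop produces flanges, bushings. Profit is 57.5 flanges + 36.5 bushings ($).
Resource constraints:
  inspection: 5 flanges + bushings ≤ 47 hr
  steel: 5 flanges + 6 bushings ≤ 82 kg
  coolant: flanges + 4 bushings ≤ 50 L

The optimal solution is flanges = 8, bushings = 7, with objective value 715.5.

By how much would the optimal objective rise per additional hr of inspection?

At the optimum: inspection uses 47 of 47 (binding); steel uses 82 of 82 (binding); coolant uses 36 of 50 (slack = 14).
Since coolant is not tight, its dual is 0.
Dual feasibility on the basic columns requires 5·y_inspection + 5·y_steel = 57.5, 1·y_inspection + 6·y_steel = 36.5.
Solving: y_inspection = 6.5, y_steel = 5.
Shadow price of inspection = 6.5.

6.5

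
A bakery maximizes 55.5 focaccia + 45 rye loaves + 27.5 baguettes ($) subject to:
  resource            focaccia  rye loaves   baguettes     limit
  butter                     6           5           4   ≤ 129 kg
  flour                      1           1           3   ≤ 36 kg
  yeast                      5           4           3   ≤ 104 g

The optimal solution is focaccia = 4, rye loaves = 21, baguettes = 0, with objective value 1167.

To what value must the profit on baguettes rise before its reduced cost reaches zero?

Check each constraint at x*: butter 129/129 (tight); flour 25/36 (slack 11); yeast 104/104 (tight).
By complementary slackness, y = 0 for the non-binding constraint.
The binding rows give the dual system: 6·y_butter + 5·y_yeast = 55.5 and 5·y_butter + 4·y_yeast = 45.
Solving: y_butter = 3, y_yeast = 7.5.
baguettes enters the basis when its profit ≥ yᵀa₃ = 3·4 + 7.5·3 = 34.5.

34.5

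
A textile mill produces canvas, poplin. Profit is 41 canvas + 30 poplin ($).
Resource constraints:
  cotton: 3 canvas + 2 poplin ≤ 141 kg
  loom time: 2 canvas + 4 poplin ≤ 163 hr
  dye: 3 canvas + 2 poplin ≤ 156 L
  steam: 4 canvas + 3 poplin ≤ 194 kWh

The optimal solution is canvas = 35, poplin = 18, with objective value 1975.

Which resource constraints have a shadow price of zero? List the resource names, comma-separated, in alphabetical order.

dye, loom time

cotton: 141/141 (binding)
loom time: 142/163 (slack 21)
dye: 141/156 (slack 15)
steam: 194/194 (binding)
By complementary slackness, a constraint with positive slack has shadow price 0 → dye, loom time.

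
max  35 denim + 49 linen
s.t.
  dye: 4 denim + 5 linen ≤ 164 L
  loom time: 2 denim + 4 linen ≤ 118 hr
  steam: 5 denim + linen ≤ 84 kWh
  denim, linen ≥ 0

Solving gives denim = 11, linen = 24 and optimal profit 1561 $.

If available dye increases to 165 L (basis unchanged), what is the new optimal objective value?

1568

Check each constraint at x*: dye 164/164 (tight); loom time 118/118 (tight); steam 79/84 (slack 5).
Slack constraints have shadow price 0 (complementary slackness).
Dual feasibility on the basic columns requires 4·y_dye + 2·y_loom time = 35, 5·y_dye + 4·y_loom time = 49.
→ y_dye = 7 and y_loom time = 3.5.
Δz = y_dye·Δb = 7 × (1) = 7, so new z* = 1561 + 7 = 1568.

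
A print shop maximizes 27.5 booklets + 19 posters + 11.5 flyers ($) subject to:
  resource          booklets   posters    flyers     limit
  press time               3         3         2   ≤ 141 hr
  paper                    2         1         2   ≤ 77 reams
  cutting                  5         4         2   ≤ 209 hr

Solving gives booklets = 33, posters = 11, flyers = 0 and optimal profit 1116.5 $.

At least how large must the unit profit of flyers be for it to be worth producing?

17

Check each constraint at x*: press time 132/141 (slack 9); paper 77/77 (tight); cutting 209/209 (tight).
Since press time is not tight, its dual is 0.
The binding rows give the dual system: 2·y_paper + 5·y_cutting = 27.5 and 1·y_paper + 4·y_cutting = 19.
Solving: y_paper = 5, y_cutting = 3.5.
flyers enters the basis when its profit ≥ yᵀa₃ = 5·2 + 3.5·2 = 17.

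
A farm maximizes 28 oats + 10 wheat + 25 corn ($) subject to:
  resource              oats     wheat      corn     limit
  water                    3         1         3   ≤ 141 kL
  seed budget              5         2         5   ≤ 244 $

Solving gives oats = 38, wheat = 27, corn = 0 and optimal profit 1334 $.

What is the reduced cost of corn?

Check each constraint at x*: water 141/141 (tight); seed budget 244/244 (tight).
From A_Bᵀ y = c: 3·y_water + 5·y_seed budget = 28; 1·y_water + 2·y_seed budget = 10.
Solving: y_water = 6, y_seed budget = 2.
Reduced cost of corn: c₃ − yᵀa₃ = 25 − (6·3 + 2·5) = 25 − 28 = -3.

-3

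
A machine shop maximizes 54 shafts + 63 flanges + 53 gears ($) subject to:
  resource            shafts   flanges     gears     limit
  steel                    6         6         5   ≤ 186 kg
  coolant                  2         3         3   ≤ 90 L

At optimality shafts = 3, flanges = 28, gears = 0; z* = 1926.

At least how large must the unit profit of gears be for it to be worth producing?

57

Both steel and coolant are binding at x*.
The binding rows give the dual system: 6·y_steel + 2·y_coolant = 54 and 6·y_steel + 3·y_coolant = 63.
This yields shadow prices y_steel = 6, y_coolant = 9.
gears enters the basis when its profit ≥ yᵀa₃ = 6·5 + 9·3 = 57.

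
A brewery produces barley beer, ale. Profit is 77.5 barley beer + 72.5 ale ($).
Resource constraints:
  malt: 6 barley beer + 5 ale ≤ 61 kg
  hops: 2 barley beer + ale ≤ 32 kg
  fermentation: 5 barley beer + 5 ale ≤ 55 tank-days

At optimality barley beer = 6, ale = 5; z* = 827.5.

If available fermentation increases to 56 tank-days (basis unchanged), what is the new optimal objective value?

837

At the optimum: malt uses 61 of 61 (binding); hops uses 17 of 32 (slack = 15); fermentation uses 55 of 55 (binding).
Since hops is not tight, its dual is 0.
From A_Bᵀ y = c: 6·y_malt + 5·y_fermentation = 77.5; 5·y_malt + 5·y_fermentation = 72.5.
Solving: y_malt = 5, y_fermentation = 9.5.
Δz = y_fermentation·Δb = 9.5 × (1) = 9.5, so new z* = 827.5 + 9.5 = 837.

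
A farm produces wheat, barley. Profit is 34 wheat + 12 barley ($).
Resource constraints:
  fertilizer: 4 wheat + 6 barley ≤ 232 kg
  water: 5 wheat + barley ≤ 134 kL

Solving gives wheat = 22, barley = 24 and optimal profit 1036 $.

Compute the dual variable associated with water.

6

Both fertilizer and water are binding at x*.
The binding rows give the dual system: 4·y_fertilizer + 5·y_water = 34 and 6·y_fertilizer + 1·y_water = 12.
Solving: y_fertilizer = 1, y_water = 6.
Shadow price of water = 6.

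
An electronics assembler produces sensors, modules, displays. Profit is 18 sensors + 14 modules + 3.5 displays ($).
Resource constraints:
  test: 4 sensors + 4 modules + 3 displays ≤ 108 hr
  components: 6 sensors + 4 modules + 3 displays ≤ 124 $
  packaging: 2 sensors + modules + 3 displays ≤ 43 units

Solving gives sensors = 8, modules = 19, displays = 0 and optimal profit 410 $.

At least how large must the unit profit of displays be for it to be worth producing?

Binding: test and components. Non-binding: packaging (8 unused).
By complementary slackness, y = 0 for the non-binding constraint.
The binding rows give the dual system: 4·y_test + 6·y_components = 18 and 4·y_test + 4·y_components = 14.
Solving: y_test = 1.5, y_components = 2.
displays enters the basis when its profit ≥ yᵀa₃ = 1.5·3 + 2·3 = 10.5.

10.5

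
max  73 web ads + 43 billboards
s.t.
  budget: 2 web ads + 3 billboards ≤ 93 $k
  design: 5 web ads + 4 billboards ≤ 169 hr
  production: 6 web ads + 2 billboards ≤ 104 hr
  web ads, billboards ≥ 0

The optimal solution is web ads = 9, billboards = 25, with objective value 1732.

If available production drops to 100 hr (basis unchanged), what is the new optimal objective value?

Check each constraint at x*: budget 93/93 (tight); design 145/169 (slack 24); production 104/104 (tight).
Since design is not tight, its dual is 0.
The binding rows give the dual system: 2·y_budget + 6·y_production = 73 and 3·y_budget + 2·y_production = 43.
This yields shadow prices y_budget = 8, y_production = 9.5.
Δz = y_production·Δb = 9.5 × (-4) = -38, so new z* = 1732 − 38 = 1694.

1694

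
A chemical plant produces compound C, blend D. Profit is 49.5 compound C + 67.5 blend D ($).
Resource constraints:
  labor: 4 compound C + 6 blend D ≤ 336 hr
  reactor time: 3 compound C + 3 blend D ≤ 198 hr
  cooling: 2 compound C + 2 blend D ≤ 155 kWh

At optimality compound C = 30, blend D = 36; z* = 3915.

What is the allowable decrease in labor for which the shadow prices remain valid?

Binding constraints: labor, reactor time. The basis is B = [[4,6],[3,3]] with det -6.
Per unit decrease in labor, x* moves by d = (0.5, -0.5).
The basis stays optimal until blend D reaches 0; allowable decrease = 72 hr.

72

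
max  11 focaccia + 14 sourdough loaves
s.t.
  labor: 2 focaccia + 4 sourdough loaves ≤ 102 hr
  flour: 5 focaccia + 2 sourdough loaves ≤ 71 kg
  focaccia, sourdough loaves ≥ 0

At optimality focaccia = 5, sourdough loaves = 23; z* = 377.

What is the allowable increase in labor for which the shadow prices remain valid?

Binding constraints: labor, flour. The basis is B = [[2,4],[5,2]] with det -16.
Per unit increase in labor, x* moves by d = (-0.125, 0.3125).
The basis stays optimal until focaccia reaches 0; allowable increase = 40 hr.

40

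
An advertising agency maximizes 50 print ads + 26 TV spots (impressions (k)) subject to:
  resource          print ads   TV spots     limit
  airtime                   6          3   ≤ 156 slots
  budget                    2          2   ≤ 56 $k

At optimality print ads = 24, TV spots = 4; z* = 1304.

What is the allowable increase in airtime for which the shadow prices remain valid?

Binding constraints: airtime, budget. The basis is B = [[6,3],[2,2]] with det 6.
Per unit increase in airtime, x* moves by d = (0.3333, -0.3333).
The basis stays optimal until TV spots reaches 0; allowable increase = 12 slots.

12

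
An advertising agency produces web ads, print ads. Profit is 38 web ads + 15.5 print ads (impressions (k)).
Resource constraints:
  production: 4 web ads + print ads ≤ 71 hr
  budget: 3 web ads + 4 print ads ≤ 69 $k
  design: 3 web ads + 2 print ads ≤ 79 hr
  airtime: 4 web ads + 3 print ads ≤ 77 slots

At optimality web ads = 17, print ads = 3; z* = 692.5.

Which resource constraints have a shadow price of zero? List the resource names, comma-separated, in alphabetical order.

budget, design

production: 71/71 (binding)
budget: 63/69 (slack 6)
design: 57/79 (slack 22)
airtime: 77/77 (binding)
By complementary slackness, a constraint with positive slack has shadow price 0 → budget, design.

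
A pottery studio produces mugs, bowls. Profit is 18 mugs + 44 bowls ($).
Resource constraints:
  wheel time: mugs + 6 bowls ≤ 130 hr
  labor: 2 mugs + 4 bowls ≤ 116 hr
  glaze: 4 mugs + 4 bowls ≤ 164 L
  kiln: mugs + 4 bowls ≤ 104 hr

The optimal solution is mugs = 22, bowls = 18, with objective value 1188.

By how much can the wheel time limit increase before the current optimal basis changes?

20

Binding constraints: wheel time, labor. The basis is B = [[1,6],[2,4]] with det -8.
Per unit increase in wheel time, x* moves by d = (-0.5, 0.25).
The basis stays optimal until kiln becomes binding; allowable increase = 20 hr.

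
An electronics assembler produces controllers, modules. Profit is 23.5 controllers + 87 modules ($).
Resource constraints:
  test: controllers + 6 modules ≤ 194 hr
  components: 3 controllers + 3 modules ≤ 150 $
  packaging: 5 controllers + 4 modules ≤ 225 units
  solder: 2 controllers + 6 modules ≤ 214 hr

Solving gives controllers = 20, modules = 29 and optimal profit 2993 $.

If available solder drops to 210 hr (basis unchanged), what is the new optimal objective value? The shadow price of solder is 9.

2957

Δb = -4, so new z* = 2993 + (9)·(-4) = 2993 − 36 = 2957.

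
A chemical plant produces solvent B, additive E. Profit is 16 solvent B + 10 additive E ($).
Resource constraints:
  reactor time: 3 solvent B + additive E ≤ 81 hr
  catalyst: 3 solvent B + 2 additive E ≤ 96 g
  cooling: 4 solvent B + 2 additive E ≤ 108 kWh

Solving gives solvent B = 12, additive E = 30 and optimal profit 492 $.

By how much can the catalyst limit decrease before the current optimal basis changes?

Binding constraints: catalyst, cooling. The basis is B = [[3,2],[4,2]] with det -2.
Per unit decrease in catalyst, x* moves by d = (1, -2).
The basis stays optimal until additive E reaches 0; allowable decrease = 15 g.

15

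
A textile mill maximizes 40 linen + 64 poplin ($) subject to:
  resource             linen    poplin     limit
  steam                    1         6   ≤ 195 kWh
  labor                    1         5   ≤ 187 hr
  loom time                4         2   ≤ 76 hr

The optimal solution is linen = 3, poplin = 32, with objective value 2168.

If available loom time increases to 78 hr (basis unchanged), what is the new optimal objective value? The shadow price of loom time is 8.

Δb = 2, so new z* = 2168 + (8)·(2) = 2168 + 16 = 2184.

2184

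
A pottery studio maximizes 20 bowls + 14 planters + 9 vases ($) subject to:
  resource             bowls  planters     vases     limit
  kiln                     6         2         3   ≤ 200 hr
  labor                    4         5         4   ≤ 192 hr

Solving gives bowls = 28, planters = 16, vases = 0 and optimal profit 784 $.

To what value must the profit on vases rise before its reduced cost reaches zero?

Both kiln and labor are binding at x*.
The binding rows give the dual system: 6·y_kiln + 4·y_labor = 20 and 2·y_kiln + 5·y_labor = 14.
Solving: y_kiln = 2, y_labor = 2.
vases enters the basis when its profit ≥ yᵀa₃ = 2·3 + 2·4 = 14.

14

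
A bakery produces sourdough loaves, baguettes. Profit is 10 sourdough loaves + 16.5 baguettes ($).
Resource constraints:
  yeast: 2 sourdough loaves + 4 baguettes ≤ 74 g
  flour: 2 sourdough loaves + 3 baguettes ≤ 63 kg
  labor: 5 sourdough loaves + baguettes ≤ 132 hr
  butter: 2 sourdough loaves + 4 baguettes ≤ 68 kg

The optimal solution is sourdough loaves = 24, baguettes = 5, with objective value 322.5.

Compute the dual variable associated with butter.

1.5

Check each constraint at x*: yeast 68/74 (slack 6); flour 63/63 (tight); labor 125/132 (slack 7); butter 68/68 (tight).
Since yeast, labor are not tight, their duals are 0.
Dual feasibility on the basic columns requires 2·y_flour + 2·y_butter = 10, 3·y_flour + 4·y_butter = 16.5.
→ y_flour = 3.5 and y_butter = 1.5.
Shadow price of butter = 1.5.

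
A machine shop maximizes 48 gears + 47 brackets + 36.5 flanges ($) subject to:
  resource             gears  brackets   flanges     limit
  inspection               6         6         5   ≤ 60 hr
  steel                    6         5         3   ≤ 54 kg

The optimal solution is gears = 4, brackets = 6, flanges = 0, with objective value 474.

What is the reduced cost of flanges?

At the optimum: inspection uses 60 of 60 (binding); steel uses 54 of 54 (binding).
From A_Bᵀ y = c: 6·y_inspection + 6·y_steel = 48; 6·y_inspection + 5·y_steel = 47.
→ y_inspection = 7 and y_steel = 1.
Reduced cost of flanges: c₃ − yᵀa₃ = 36.5 − (7·5 + 1·3) = 36.5 − 38 = -1.5.

-1.5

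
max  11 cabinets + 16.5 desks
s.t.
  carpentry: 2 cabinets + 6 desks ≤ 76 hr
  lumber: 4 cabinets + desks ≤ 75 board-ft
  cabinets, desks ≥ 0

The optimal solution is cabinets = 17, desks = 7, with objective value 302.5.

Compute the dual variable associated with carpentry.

2.5

At the optimum: carpentry uses 76 of 76 (binding); lumber uses 75 of 75 (binding).
Dual feasibility on the basic columns requires 2·y_carpentry + 4·y_lumber = 11, 6·y_carpentry + 1·y_lumber = 16.5.
→ y_carpentry = 2.5 and y_lumber = 1.5.
Shadow price of carpentry = 2.5.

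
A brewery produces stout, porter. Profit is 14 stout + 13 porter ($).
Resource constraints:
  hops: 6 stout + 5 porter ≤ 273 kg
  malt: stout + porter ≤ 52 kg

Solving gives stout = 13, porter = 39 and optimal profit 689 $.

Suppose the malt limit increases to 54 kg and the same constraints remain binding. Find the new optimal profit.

705

Check each constraint at x*: hops 273/273 (tight); malt 52/52 (tight).
The binding rows give the dual system: 6·y_hops + 1·y_malt = 14 and 5·y_hops + 1·y_malt = 13.
→ y_hops = 1 and y_malt = 8.
Δz = y_malt·Δb = 8 × (2) = 16, so new z* = 689 + 16 = 705.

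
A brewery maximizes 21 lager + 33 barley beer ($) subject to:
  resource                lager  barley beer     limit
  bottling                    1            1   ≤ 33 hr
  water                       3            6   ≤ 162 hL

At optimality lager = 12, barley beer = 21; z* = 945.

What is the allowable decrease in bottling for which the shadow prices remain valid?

6

Binding constraints: bottling, water. The basis is B = [[1,1],[3,6]] with det 3.
Per unit decrease in bottling, x* moves by d = (-2, 1).
The basis stays optimal until lager reaches 0; allowable decrease = 6 hr.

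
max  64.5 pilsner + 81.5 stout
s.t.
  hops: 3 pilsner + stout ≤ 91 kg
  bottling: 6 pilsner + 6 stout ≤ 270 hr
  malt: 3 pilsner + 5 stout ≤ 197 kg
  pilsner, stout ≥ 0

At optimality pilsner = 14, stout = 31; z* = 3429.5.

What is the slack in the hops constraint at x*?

18

hops used = 3·14 + 1·31 = 73; slack = 91 − 73 = 18.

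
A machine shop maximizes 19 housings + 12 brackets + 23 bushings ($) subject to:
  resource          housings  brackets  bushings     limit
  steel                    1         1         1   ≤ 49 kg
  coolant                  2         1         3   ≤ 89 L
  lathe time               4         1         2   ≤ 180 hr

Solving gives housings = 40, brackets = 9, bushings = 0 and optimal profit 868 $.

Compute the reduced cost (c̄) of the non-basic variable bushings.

-3

Check each constraint at x*: steel 49/49 (tight); coolant 89/89 (tight); lathe time 169/180 (slack 11).
Slack constraints have shadow price 0 (complementary slackness).
Dual feasibility on the basic columns requires 1·y_steel + 2·y_coolant = 19, 1·y_steel + 1·y_coolant = 12.
→ y_steel = 5 and y_coolant = 7.
Reduced cost of bushings: c₃ − yᵀa₃ = 23 − (5·1 + 7·3) = 23 − 26 = -3.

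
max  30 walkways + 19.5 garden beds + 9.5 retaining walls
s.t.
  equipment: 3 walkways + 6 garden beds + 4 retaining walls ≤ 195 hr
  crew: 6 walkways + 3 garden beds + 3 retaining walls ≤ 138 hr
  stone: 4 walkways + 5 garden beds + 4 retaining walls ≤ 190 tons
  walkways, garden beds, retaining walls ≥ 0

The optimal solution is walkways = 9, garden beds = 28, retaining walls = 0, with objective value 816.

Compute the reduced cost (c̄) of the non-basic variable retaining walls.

At the optimum: equipment uses 195 of 195 (binding); crew uses 138 of 138 (binding); stone uses 176 of 190 (slack = 14).
Slack constraints have shadow price 0 (complementary slackness).
From A_Bᵀ y = c: 3·y_equipment + 6·y_crew = 30; 6·y_equipment + 3·y_crew = 19.5.
This yields shadow prices y_equipment = 1, y_crew = 4.5.
Reduced cost of retaining walls: c₃ − yᵀa₃ = 9.5 − (1·4 + 4.5·3) = 9.5 − 17.5 = -8.

-8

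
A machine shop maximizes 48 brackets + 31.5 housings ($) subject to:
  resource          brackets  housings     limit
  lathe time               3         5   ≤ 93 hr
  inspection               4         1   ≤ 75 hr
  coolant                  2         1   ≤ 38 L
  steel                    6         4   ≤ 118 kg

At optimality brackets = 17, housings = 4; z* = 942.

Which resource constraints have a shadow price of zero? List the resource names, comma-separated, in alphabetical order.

inspection, lathe time

lathe time: 71/93 (slack 22)
inspection: 72/75 (slack 3)
coolant: 38/38 (binding)
steel: 118/118 (binding)
By complementary slackness, a constraint with positive slack has shadow price 0 → inspection, lathe time.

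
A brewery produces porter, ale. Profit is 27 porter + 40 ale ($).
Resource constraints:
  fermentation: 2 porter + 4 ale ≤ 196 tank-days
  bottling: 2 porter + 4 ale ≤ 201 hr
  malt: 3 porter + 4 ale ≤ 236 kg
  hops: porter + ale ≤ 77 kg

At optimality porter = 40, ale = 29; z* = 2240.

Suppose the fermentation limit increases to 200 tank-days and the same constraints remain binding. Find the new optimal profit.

Check each constraint at x*: fermentation 196/196 (tight); bottling 196/201 (slack 5); malt 236/236 (tight); hops 69/77 (slack 8).
Slack constraints have shadow price 0 (complementary slackness).
Dual feasibility on the basic columns requires 2·y_fermentation + 3·y_malt = 27, 4·y_fermentation + 4·y_malt = 40.
This yields shadow prices y_fermentation = 3, y_malt = 7.
Δz = y_fermentation·Δb = 3 × (4) = 12, so new z* = 2240 + 12 = 2252.

2252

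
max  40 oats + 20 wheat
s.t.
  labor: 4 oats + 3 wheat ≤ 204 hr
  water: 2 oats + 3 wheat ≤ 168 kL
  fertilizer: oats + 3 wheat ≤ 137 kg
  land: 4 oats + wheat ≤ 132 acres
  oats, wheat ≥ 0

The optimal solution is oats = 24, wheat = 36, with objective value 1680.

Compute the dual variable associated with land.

5

At the optimum: labor uses 204 of 204 (binding); water uses 156 of 168 (slack = 12); fertilizer uses 132 of 137 (slack = 5); land uses 132 of 132 (binding).
By complementary slackness, y = 0 for the non-binding constraints.
From A_Bᵀ y = c: 4·y_labor + 4·y_land = 40; 3·y_labor + 1·y_land = 20.
This yields shadow prices y_labor = 5, y_land = 5.
Shadow price of land = 5.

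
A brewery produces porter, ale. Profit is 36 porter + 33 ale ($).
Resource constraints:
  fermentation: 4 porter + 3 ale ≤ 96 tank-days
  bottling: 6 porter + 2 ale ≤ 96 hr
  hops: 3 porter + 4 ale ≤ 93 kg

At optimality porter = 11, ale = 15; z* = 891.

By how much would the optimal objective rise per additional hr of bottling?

2.5

Check each constraint at x*: fermentation 89/96 (slack 7); bottling 96/96 (tight); hops 93/93 (tight).
Slack constraints have shadow price 0 (complementary slackness).
The binding rows give the dual system: 6·y_bottling + 3·y_hops = 36 and 2·y_bottling + 4·y_hops = 33.
Solving: y_bottling = 2.5, y_hops = 7.
Shadow price of bottling = 2.5.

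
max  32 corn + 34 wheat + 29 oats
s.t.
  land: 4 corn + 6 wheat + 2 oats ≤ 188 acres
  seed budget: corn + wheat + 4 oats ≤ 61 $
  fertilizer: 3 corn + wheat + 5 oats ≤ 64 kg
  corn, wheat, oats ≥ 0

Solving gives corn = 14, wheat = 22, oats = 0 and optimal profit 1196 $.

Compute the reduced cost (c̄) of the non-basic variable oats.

-1

Check each constraint at x*: land 188/188 (tight); seed budget 36/61 (slack 25); fertilizer 64/64 (tight).
Slack constraints have shadow price 0 (complementary slackness).
From A_Bᵀ y = c: 4·y_land + 3·y_fertilizer = 32; 6·y_land + 1·y_fertilizer = 34.
This yields shadow prices y_land = 5, y_fertilizer = 4.
Reduced cost of oats: c₃ − yᵀa₃ = 29 − (5·2 + 4·5) = 29 − 30 = -1.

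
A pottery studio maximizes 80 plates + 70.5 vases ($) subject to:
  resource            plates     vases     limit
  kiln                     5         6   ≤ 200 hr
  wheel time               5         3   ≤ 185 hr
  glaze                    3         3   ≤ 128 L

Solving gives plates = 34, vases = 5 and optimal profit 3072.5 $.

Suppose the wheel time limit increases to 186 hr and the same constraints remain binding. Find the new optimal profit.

3081

At the optimum: kiln uses 200 of 200 (binding); wheel time uses 185 of 185 (binding); glaze uses 117 of 128 (slack = 11).
By complementary slackness, y = 0 for the non-binding constraint.
The binding rows give the dual system: 5·y_kiln + 5·y_wheel time = 80 and 6·y_kiln + 3·y_wheel time = 70.5.
Solving: y_kiln = 7.5, y_wheel time = 8.5.
Δz = y_wheel time·Δb = 8.5 × (1) = 8.5, so new z* = 3072.5 + 8.5 = 3081.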